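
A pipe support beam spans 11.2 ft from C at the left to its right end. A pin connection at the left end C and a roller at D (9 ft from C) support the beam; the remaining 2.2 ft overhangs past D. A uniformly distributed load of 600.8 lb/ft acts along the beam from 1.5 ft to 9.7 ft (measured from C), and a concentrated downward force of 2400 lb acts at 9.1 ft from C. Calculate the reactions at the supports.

Resultant of the distributed load: 600.8 × 8.2 = 4926.56 lb at 5.6 ft from C.
Moments about C: D_y·9 − (600.8·8.2)·5.6 − 2400·9.1 = 0 → D_y = 49428.736/9 = 5492.08 ≈ 5492 lb.
ΣF_y = 0: C_y + 5492.08 − 600.8·8.2 − 2400 = 0 → C_y = 1834 lb.
ΣF_x = 0: no horizontal applied forces, so C_x = 0.

C_x = 0, C_y = 1834 lb, D_y = 5492 lb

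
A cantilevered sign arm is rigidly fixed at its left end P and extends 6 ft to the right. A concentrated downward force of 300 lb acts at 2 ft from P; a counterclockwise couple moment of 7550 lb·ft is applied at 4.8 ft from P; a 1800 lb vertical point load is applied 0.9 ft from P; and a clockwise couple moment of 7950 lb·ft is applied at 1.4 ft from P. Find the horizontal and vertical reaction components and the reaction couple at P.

ΣF_x = 0: P_x = 0.
ΣF_y = 0: P_y − 300 − 1800 = 0 → P_y = 2100 lb.
ΣM about P: M_P − 300·2 + 7550 − 1800·0.9 − 7950 = 0 → M_P = 2620 lb·ft.

P_x = 0, P_y = 2100 lb, M_P = 2620 lb·ft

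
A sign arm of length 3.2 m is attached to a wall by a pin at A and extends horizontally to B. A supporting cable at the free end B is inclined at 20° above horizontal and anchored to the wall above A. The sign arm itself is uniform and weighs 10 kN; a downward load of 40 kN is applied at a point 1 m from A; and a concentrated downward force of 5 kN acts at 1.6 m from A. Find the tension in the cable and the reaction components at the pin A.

ΣM about A: T·sin20°·3.2 − 10·1.6 − 40·1 − 5·1.6 = 0 → T = 64/(3.2·0.34202) = 58.4761 ≈ 58.48 kN.
ΣF_x = 0: A_x − T·cos20° = 0 → A_x = 58.4761 × 0.939693 = 54.95 kN.
ΣF_y = 0: A_y + T·sin20° − 10 − 40 − 5 = 0 → A_y = 55 − 58.4761 × 0.34202 = 35.00 kN.

T = 58.48 kN, A_x = 54.95 kN, A_y = 35.00 kN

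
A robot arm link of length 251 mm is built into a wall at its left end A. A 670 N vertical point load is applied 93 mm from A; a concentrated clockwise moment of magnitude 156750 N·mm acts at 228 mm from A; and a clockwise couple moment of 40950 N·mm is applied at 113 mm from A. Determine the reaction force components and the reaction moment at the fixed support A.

ΣF_x = 0: A_x = 0.
ΣF_y = 0: A_y − 670 = 0 → A_y = 670.0 N.
ΣM about A: M_A − 670·93 − 156750 − 40950 = 0 → M_A = 260000 N·mm.

A_x = 0, A_y = 670.0 N, M_A = 260000 N·mm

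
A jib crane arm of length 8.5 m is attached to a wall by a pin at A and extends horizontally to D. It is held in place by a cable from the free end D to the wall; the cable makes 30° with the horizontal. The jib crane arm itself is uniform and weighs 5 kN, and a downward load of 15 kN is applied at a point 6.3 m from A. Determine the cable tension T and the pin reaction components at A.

T = 27.24 kN, A_x = 23.59 kN, A_y = 6.382 kN

ΣM about A: T·sin30°·8.5 − 5·4.25 − 15·6.3 = 0 → T = 115.75/(8.5·0.5) = 27.2353 ≈ 27.24 kN.
ΣF_x = 0: A_x − T·cos30° = 0 → A_x = 27.2353 × 0.866025 = 23.59 kN.
ΣF_y = 0: A_y + T·sin30° − 5 − 15 = 0 → A_y = 20 − 27.2353 × 0.5 = 6.382 kN.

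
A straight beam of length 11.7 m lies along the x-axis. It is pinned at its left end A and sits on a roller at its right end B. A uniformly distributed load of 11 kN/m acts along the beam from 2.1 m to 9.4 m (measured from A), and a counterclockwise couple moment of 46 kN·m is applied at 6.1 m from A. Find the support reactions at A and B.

Resultant of the distributed load: 11 × 7.3 = 80.3 kN at 5.75 m from A.
ΣM about A: B_y·11.7 − (11·7.3)·5.75 + 46 = 0 → B_y = 415.725/11.7 = 35.5321 ≈ 35.53 kN.
ΣF_y = 0: A_y + 35.5321 − 11·7.3 = 0 → A_y = 44.77 kN.
ΣF_x = 0: no horizontal applied forces, so A_x = 0.

A_x = 0, A_y = 44.77 kN, B_y = 35.53 kN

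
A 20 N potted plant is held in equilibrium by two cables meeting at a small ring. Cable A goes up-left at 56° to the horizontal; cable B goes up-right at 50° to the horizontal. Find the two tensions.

T_A = 13.37 N, T_B = 11.63 N

ΣF_x = 0: −T_A·cos56° + T_B·cos50° = 0 → T_B = 0.86995·T_A.
ΣF_y = 0: T_A·sin56° + T_B·sin50° = 20.
Substitute: T_A·(0.829038 + 0.86995·0.766044) = 20 → T_A = 13.3738 ≈ 13.37 N.
Then T_B = 0.86995 × 13.3738 = 11.63 N.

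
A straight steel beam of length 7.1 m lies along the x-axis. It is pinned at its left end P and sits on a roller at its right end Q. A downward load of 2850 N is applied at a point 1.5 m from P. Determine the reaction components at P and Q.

P_x = 0, P_y = 2248 N, Q_y = 602.1 N

Taking moments about P: Q_y·7.1 − 2850·1.5 = 0 → Q_y = 4275/7.1 = 602.113 ≈ 602.1 N.
ΣF_y = 0: P_y + 602.113 − 2850 = 0 → P_y = 2248 N.
ΣF_x = 0: no horizontal applied forces, so P_x = 0.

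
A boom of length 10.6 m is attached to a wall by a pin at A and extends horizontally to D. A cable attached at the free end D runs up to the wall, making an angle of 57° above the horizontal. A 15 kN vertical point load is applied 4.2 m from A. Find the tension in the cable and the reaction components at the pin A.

ΣM about A: T·sin57°·10.6 − 15·4.2 = 0 → T = 63/(10.6·0.838671) = 7.08668 ≈ 7.087 kN.
ΣF_x = 0: A_x − T·cos57° = 0 → A_x = 7.08668 × 0.544639 = 3.860 kN.
ΣF_y = 0: A_y + T·sin57° − 15 = 0 → A_y = 15 − 7.08668 × 0.838671 = 9.057 kN.

T = 7.087 kN, A_x = 3.860 kN, A_y = 9.057 kN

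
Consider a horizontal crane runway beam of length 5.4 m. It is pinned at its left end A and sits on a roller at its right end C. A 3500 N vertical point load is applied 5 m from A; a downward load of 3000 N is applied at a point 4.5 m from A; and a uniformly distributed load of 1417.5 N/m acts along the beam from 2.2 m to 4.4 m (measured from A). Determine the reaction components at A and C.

Resultant of the distributed load: 1417.5 × 2.2 = 3118.5 N at 3.3 m from A.
ΣM about A: C_y·5.4 − 3500·5 − 3000·4.5 − (1417.5·2.2)·3.3 = 0 → C_y = 41291.05/5.4 = 7646.49 ≈ 7646 N.
ΣF_y = 0: A_y + 7646.49 − 3500 − 3000 − 1417.5·2.2 = 0 → A_y = 1972 N.
ΣF_x = 0: no horizontal applied forces, so A_x = 0.

A_x = 0, A_y = 1972 N, C_y = 7646 N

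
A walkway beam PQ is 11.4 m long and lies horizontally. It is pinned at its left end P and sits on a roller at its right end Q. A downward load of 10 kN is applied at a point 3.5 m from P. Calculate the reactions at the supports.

P_x = 0, P_y = 6.930 kN, Q_y = 3.070 kN

Moments about P: Q_y·11.4 − 10·3.5 = 0 → Q_y = 35/11.4 = 3.07018 ≈ 3.070 kN.
ΣF_y = 0: P_y + 3.07018 − 10 = 0 → P_y = 6.930 kN.
ΣF_x = 0: no horizontal applied forces, so P_x = 0.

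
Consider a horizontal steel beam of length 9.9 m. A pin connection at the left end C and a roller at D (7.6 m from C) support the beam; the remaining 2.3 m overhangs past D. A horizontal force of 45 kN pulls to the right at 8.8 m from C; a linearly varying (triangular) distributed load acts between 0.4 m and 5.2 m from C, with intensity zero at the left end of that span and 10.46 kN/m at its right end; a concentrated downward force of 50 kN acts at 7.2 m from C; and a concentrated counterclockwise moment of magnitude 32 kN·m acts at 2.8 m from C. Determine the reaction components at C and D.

Resultant of the triangular load: ½ × 10.46 × 4.8 = 25.104 kN, acting at 3.6 m from C (one-third of the span from the peak).
ΣM about C: D_y·7.6 − (½·10.46·4.8)·3.6 − 50·7.2 + 32 = 0 → D_y = 418.3744/7.6 = 55.0493 ≈ 55.05 kN.
ΣF_y = 0: C_y + 55.0493 − ½·10.46·4.8 − 50 = 0 → C_y = 20.05 kN.
ΣF_x = 0: C_x + 45 = 0 → C_x = -45.00 kN.

C_x = -45.00 kN, C_y = 20.05 kN, D_y = 55.05 kN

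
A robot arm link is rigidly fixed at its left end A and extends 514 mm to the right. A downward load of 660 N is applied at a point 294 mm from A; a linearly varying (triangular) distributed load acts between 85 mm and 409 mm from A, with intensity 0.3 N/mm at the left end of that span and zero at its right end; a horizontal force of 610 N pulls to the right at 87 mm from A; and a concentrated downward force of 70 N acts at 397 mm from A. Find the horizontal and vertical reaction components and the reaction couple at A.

A_x = -610.0 N, A_y = 778.6 N, M_A = 231200 N·mm

Resultant of the triangular load: ½ × 0.3 × 324 = 48.6 N, acting at 193 mm from A (one-third of the span from the peak).
ΣF_x = 0: A_x + 610 = 0 → A_x = -610.0 N.
ΣF_y = 0: A_y − 660 − ½·0.3·324 − 70 = 0 → A_y = 778.6 N.
ΣM about A: M_A − 660·294 − (½·0.3·324)·193 − 70·397 = 0 → M_A = 231200 N·mm.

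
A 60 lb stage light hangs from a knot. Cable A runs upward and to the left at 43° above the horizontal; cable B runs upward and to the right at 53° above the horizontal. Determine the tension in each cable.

ΣF_x = 0: −T_A·cos43° + T_B·cos53° = 0 → T_B = 1.21525·T_A.
ΣF_y = 0: T_A·sin43° + T_B·sin53° = 60.
Substitute: T_A·(0.681998 + 1.21525·0.798636) = 60 → T_A = 36.3077 ≈ 36.31 lb.
Then T_B = 1.21525 × 36.3077 = 44.12 lb.

T_A = 36.31 lb, T_B = 44.12 lb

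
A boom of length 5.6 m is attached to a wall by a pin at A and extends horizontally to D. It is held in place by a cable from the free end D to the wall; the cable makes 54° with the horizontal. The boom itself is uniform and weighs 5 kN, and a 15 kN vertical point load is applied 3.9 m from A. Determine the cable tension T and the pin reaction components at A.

T = 16.00 kN, A_x = 9.406 kN, A_y = 7.054 kN

ΣM about A: T·sin54°·5.6 − 5·2.8 − 15·3.9 = 0 → T = 72.5/(5.6·0.809017) = 16.0027 ≈ 16.00 kN.
ΣF_x = 0: A_x − T·cos54° = 0 → A_x = 16.0027 × 0.587785 = 9.406 kN.
ΣF_y = 0: A_y + T·sin54° − 5 − 15 = 0 → A_y = 20 − 16.0027 × 0.809017 = 7.054 kN.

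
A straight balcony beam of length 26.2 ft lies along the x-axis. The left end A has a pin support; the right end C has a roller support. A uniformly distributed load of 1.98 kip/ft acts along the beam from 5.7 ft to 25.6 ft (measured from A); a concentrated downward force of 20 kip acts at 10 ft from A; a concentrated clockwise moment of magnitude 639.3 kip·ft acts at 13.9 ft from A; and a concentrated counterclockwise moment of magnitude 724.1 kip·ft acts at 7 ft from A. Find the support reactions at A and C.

A_x = 0, A_y = 31.47 kip, C_y = 27.93 kip

Resultant of the distributed load: 1.98 × 19.9 = 39.402 kip at 15.65 ft from A.
ΣM about A: C_y·26.2 − (1.98·19.9)·15.65 − 20·10 − 639.3 + 724.1 = 0 → C_y = 731.8413/26.2 = 27.9329 ≈ 27.93 kip.
ΣF_y = 0: A_y + 27.9329 − 1.98·19.9 − 20 = 0 → A_y = 31.47 kip.
ΣF_x = 0: no horizontal applied forces, so A_x = 0.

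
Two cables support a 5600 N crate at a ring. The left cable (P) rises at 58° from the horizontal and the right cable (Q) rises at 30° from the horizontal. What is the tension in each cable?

ΣF_x = 0: −T_P·cos58° + T_Q·cos30° = 0 → T_Q = 0.611898·T_P.
ΣF_y = 0: T_P·sin58° + T_Q·sin30° = 5600.
Substitute: T_P·(0.848048 + 0.611898·0.5) = 5600 → T_P = 4852.7 ≈ 4853 N.
Then T_Q = 0.611898 × 4852.7 = 2969 N.

T_P = 4853 N, T_Q = 2969 N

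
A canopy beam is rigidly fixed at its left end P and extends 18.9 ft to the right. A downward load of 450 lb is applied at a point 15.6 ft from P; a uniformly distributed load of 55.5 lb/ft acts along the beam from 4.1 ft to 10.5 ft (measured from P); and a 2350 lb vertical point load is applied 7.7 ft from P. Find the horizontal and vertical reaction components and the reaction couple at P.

Resultant of the distributed load: 55.5 × 6.4 = 355.2 lb at 7.3 ft from P.
ΣF_x = 0: P_x = 0.
ΣF_y = 0: P_y − 450 − 55.5·6.4 − 2350 = 0 → P_y = 3155 lb.
ΣM about P: M_P − 450·15.6 − (55.5·6.4)·7.3 − 2350·7.7 = 0 → M_P = 27710 lb·ft.

P_x = 0, P_y = 3155 lb, M_P = 27710 lb·ft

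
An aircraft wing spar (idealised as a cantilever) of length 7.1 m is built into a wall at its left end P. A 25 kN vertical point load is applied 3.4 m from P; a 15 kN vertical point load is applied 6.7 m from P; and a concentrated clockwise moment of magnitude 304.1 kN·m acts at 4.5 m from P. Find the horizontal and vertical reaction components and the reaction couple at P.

P_x = 0, P_y = 40.00 kN, M_P = 489.6 kN·m

ΣF_x = 0: P_x = 0.
ΣF_y = 0: P_y − 25 − 15 = 0 → P_y = 40.00 kN.
ΣM about P: M_P − 25·3.4 − 15·6.7 − 304.1 = 0 → M_P = 489.6 kN·m.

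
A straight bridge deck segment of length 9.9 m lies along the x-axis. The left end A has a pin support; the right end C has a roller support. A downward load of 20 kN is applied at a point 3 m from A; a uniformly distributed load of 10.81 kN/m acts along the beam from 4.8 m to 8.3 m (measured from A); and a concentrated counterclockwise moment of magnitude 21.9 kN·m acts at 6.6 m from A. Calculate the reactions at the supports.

A_x = 0, A_y = 28.95 kN, C_y = 28.88 kN

Resultant of the distributed load: 10.81 × 3.5 = 37.835 kN at 6.55 m from A.
Taking moments about A: C_y·9.9 − 20·3 − (10.81·3.5)·6.55 + 21.9 = 0 → C_y = 285.91925/9.9 = 28.8807 ≈ 28.88 kN.
ΣF_y = 0: A_y + 28.8807 − 20 − 10.81·3.5 = 0 → A_y = 28.95 kN.
ΣF_x = 0: no horizontal applied forces, so A_x = 0.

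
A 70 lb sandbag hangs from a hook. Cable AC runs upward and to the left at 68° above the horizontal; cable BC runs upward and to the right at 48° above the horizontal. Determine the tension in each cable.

T_AC = 52.11 lb, T_BC = 29.18 lb

ΣF_x = 0: −T_AC·cos68° + T_BC·cos48° = 0 → T_BC = 0.559841·T_AC.
ΣF_y = 0: T_AC·sin68° + T_BC·sin48° = 70.
Substitute: T_AC·(0.927184 + 0.559841·0.743145) = 70 → T_AC = 52.1133 ≈ 52.11 lb.
Then T_BC = 0.559841 × 52.1133 = 29.18 lb.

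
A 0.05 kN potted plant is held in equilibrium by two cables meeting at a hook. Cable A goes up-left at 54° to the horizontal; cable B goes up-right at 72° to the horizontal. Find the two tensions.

ΣF_x = 0: −T_A·cos54° + T_B·cos72° = 0 → T_B = 1.90211·T_A.
ΣF_y = 0: T_A·sin54° + T_B·sin72° = 0.05.
Substitute: T_A·(0.809017 + 1.90211·0.951057) = 0.05 → T_A = 0.0190983 ≈ 0.01910 kN.
Then T_B = 1.90211 × 0.0190983 = 0.03633 kN.

T_A = 0.01910 kN, T_B = 0.03633 kN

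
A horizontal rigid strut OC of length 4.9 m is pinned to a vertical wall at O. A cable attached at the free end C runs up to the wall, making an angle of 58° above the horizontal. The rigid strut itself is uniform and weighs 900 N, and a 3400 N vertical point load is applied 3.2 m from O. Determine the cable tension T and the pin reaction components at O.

T = 3149 N, O_x = 1669 N, O_y = 1630 N

ΣM about O: T·sin58°·4.9 − 900·2.45 − 3400·3.2 = 0 → T = 13085/(4.9·0.848048) = 3148.89 ≈ 3149 N.
ΣF_x = 0: O_x − T·cos58° = 0 → O_x = 3148.89 × 0.529919 = 1669 N.
ΣF_y = 0: O_y + T·sin58° − 900 − 3400 = 0 → O_y = 4300 − 3148.89 × 0.848048 = 1630 N.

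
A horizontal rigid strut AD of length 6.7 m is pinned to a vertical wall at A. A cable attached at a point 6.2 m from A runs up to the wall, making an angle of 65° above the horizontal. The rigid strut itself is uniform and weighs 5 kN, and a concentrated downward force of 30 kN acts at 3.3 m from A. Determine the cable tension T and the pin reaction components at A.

ΣM about A: T·sin65°·6.2 − 5·3.35 − 30·3.3 = 0 → T = 115.75/(6.2·0.906308) = 20.5993 ≈ 20.60 kN.
ΣF_x = 0: A_x − T·cos65° = 0 → A_x = 20.5993 × 0.422618 = 8.706 kN.
ΣF_y = 0: A_y + T·sin65° − 5 − 30 = 0 → A_y = 35 − 20.5993 × 0.906308 = 16.33 kN.

T = 20.60 kN, A_x = 8.706 kN, A_y = 16.33 kN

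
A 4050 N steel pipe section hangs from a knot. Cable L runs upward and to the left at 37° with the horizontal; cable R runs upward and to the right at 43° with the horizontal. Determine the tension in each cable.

ΣF_x = 0: −T_L·cos37° + T_R·cos43° = 0 → T_R = 1.092·T_L.
ΣF_y = 0: T_L·sin37° + T_R·sin43° = 4050.
Substitute: T_L·(0.601815 + 1.092·0.681998) = 4050 → T_L = 3007.67 ≈ 3008 N.
Then T_R = 1.092 × 3007.67 = 3284 N.

T_L = 3008 N, T_R = 3284 N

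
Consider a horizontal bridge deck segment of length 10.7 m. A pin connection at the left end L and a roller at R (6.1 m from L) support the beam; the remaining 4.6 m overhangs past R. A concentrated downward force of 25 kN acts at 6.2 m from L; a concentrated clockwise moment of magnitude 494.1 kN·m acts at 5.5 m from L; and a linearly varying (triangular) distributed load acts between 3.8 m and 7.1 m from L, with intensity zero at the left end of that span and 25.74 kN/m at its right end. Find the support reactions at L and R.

Resultant of the triangular load: ½ × 25.74 × 3.3 = 42.471 kN, acting at 6 m from L (one-third of the span from the peak).
ΣM about L: R_y·6.1 − 25·6.2 − 494.1 − (½·25.74·3.3)·6 = 0 → R_y = 903.926/6.1 = 148.185 ≈ 148.2 kN.
ΣF_y = 0: L_y + 148.185 − 25 − ½·25.74·3.3 = 0 → L_y = -80.71 kN.
ΣF_x = 0: no horizontal applied forces, so L_x = 0.

L_x = 0, L_y = -80.71 kN, R_y = 148.2 kN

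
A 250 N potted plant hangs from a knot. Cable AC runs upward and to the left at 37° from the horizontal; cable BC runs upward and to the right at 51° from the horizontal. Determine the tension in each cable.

ΣF_x = 0: −T_AC·cos37° + T_BC·cos51° = 0 → T_BC = 1.26904·T_AC.
ΣF_y = 0: T_AC·sin37° + T_BC·sin51° = 250.
Substitute: T_AC·(0.601815 + 1.26904·0.777146) = 250 → T_AC = 157.426 ≈ 157.4 N.
Then T_BC = 1.26904 × 157.426 = 199.8 N.

T_AC = 157.4 N, T_BC = 199.8 N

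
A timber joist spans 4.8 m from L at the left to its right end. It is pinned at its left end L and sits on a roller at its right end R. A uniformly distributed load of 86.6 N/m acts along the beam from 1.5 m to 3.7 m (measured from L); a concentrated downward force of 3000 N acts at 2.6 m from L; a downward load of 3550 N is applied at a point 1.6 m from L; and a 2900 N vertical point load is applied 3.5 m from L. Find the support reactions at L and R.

L_x = 0, L_y = 4614 N, R_y = 5026 N

Resultant of the distributed load: 86.6 × 2.2 = 190.52 N at 2.6 m from L.
Moments about L: R_y·4.8 − (86.6·2.2)·2.6 − 3000·2.6 − 3550·1.6 − 2900·3.5 = 0 → R_y = 24125.352/4.8 = 5026.11 ≈ 5026 N.
ΣF_y = 0: L_y + 5026.11 − 86.6·2.2 − 3000 − 3550 − 2900 = 0 → L_y = 4614 N.
ΣF_x = 0: no horizontal applied forces, so L_x = 0.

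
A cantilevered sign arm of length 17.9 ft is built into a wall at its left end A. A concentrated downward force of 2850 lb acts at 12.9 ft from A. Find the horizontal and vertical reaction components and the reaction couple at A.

A_x = 0, A_y = 2850 lb, M_A = 36760 lb·ft

ΣF_x = 0: A_x = 0.
ΣF_y = 0: A_y − 2850 = 0 → A_y = 2850 lb.
ΣM about A: M_A − 2850·12.9 = 0 → M_A = 36760 lb·ft.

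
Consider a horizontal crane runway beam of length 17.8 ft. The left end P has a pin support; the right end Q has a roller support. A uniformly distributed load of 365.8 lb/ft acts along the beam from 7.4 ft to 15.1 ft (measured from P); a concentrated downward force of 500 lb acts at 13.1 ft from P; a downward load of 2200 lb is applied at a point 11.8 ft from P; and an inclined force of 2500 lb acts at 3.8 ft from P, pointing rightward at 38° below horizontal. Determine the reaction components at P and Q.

Resultant of the distributed load: 365.8 × 7.7 = 2816.66 lb at 11.25 ft from P.
Moments about P: Q_y·17.8 − (365.8·7.7)·11.25 − 500·13.1 − 2200·11.8 − 2500·sin38°·3.8 = 0 → Q_y = 70046.2/17.8 = 3935.18 ≈ 3935 lb.
ΣF_y = 0: P_y + 3935.18 − 365.8·7.7 − 500 − 2200 − 2500·sin38° = 0 → P_y = 3121 lb.
ΣF_x = 0: P_x + 2500·cos38° = 0 → P_x = -1970 lb.

P_x = -1970 lb, P_y = 3121 lb, Q_y = 3935 lb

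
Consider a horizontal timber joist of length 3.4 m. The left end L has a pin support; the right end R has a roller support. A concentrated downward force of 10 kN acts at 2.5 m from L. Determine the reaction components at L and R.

L_x = 0, L_y = 2.647 kN, R_y = 7.353 kN

Moments about L: R_y·3.4 − 10·2.5 = 0 → R_y = 25/3.4 = 7.35294 ≈ 7.353 kN.
ΣF_y = 0: L_y + 7.35294 − 10 = 0 → L_y = 2.647 kN.
ΣF_x = 0: no horizontal applied forces, so L_x = 0.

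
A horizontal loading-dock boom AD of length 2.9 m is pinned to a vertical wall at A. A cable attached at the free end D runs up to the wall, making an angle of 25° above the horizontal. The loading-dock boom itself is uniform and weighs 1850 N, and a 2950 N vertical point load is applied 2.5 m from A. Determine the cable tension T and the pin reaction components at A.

T = 8206 N, A_x = 7437 N, A_y = 1332 N

ΣM about A: T·sin25°·2.9 − 1850·1.45 − 2950·2.5 = 0 → T = 10057.5/(2.9·0.422618) = 8206.24 ≈ 8206 N.
ΣF_x = 0: A_x − T·cos25° = 0 → A_x = 8206.24 × 0.906308 = 7437 N.
ΣF_y = 0: A_y + T·sin25° − 1850 − 2950 = 0 → A_y = 4800 − 8206.24 × 0.422618 = 1332 N.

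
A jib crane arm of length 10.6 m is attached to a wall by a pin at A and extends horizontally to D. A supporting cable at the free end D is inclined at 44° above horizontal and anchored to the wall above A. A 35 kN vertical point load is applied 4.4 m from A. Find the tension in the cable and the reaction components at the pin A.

T = 20.91 kN, A_x = 15.04 kN, A_y = 20.47 kN

ΣM about A: T·sin44°·10.6 − 35·4.4 = 0 → T = 154/(10.6·0.694658) = 20.9143 ≈ 20.91 kN.
ΣF_x = 0: A_x − T·cos44° = 0 → A_x = 20.9143 × 0.71934 = 15.04 kN.
ΣF_y = 0: A_y + T·sin44° − 35 = 0 → A_y = 35 − 20.9143 × 0.694658 = 20.47 kN.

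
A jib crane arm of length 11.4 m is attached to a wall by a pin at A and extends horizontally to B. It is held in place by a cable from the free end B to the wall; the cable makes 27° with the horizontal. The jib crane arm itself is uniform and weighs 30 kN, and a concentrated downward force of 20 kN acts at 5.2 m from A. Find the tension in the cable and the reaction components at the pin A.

ΣM about A: T·sin27°·11.4 − 30·5.7 − 20·5.2 = 0 → T = 275/(11.4·0.45399) = 53.1351 ≈ 53.14 kN.
ΣF_x = 0: A_x − T·cos27° = 0 → A_x = 53.1351 × 0.891007 = 47.34 kN.
ΣF_y = 0: A_y + T·sin27° − 30 − 20 = 0 → A_y = 50 − 53.1351 × 0.45399 = 25.88 kN.

T = 53.14 kN, A_x = 47.34 kN, A_y = 25.88 kN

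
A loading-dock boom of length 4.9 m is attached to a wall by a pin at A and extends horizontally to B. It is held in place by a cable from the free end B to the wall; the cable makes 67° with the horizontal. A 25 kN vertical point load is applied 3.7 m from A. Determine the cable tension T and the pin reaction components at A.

T = 20.51 kN, A_x = 8.013 kN, A_y = 6.122 kN

ΣM about A: T·sin67°·4.9 − 25·3.7 = 0 → T = 92.5/(4.9·0.920505) = 20.5078 ≈ 20.51 kN.
ΣF_x = 0: A_x − T·cos67° = 0 → A_x = 20.5078 × 0.390731 = 8.013 kN.
ΣF_y = 0: A_y + T·sin67° − 25 = 0 → A_y = 25 − 20.5078 × 0.920505 = 6.122 kN.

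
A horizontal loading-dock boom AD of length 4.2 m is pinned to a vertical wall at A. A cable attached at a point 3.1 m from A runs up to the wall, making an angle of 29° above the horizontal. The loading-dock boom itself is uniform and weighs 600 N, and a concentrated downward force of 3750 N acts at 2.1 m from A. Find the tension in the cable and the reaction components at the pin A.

T = 6078 N, A_x = 5316 N, A_y = 1403 N

ΣM about A: T·sin29°·3.1 − 600·2.1 − 3750·2.1 = 0 → T = 9135/(3.1·0.48481) = 6078.2 ≈ 6078 N.
ΣF_x = 0: A_x − T·cos29° = 0 → A_x = 6078.2 × 0.87462 = 5316 N.
ΣF_y = 0: A_y + T·sin29° − 600 − 3750 = 0 → A_y = 4350 − 6078.2 × 0.48481 = 1403 N.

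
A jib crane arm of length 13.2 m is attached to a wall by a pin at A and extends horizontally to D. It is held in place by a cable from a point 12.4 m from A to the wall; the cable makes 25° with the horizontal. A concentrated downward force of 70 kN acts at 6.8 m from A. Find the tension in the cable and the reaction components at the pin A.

ΣM about A: T·sin25°·12.4 − 70·6.8 = 0 → T = 476/(12.4·0.422618) = 90.8317 ≈ 90.83 kN.
ΣF_x = 0: A_x − T·cos25° = 0 → A_x = 90.8317 × 0.906308 = 82.32 kN.
ΣF_y = 0: A_y + T·sin25° − 70 = 0 → A_y = 70 − 90.8317 × 0.422618 = 31.61 kN.

T = 90.83 kN, A_x = 82.32 kN, A_y = 31.61 kN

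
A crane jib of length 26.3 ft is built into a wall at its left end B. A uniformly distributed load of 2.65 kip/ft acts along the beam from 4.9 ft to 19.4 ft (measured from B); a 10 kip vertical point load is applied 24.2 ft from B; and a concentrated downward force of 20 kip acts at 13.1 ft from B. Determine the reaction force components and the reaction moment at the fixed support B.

B_x = 0, B_y = 68.42 kip, M_B = 970.9 kip·ft

Resultant of the distributed load: 2.65 × 14.5 = 38.425 kip at 12.15 ft from B.
ΣF_x = 0: B_x = 0.
ΣF_y = 0: B_y − 2.65·14.5 − 10 − 20 = 0 → B_y = 68.42 kip.
ΣM about B: M_B − (2.65·14.5)·12.15 − 10·24.2 − 20·13.1 = 0 → M_B = 970.9 kip·ft.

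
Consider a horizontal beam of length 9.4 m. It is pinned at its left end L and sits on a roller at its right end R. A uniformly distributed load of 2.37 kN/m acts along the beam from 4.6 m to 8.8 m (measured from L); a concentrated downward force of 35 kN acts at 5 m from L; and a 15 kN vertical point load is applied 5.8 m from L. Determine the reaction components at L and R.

Resultant of the distributed load: 2.37 × 4.2 = 9.954 kN at 6.7 m from L.
Moments about L: R_y·9.4 − (2.37·4.2)·6.7 − 35·5 − 15·5.8 = 0 → R_y = 328.6918/9.4 = 34.9672 ≈ 34.97 kN.
ΣF_y = 0: L_y + 34.9672 − 2.37·4.2 − 35 − 15 = 0 → L_y = 24.99 kN.
ΣF_x = 0: no horizontal applied forces, so L_x = 0.

L_x = 0, L_y = 24.99 kN, R_y = 34.97 kN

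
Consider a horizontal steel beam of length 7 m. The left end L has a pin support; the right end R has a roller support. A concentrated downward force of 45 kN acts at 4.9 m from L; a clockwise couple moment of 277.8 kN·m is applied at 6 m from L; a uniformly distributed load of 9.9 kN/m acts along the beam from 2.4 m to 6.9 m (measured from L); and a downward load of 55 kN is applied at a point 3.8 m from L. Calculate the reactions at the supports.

L_x = 0, L_y = 13.91 kN, R_y = 130.6 kN

Resultant of the distributed load: 9.9 × 4.5 = 44.55 kN at 4.65 m from L.
Taking moments about L: R_y·7 − 45·4.9 − 277.8 − (9.9·4.5)·4.65 − 55·3.8 = 0 → R_y = 914.4575/7 = 130.637 ≈ 130.6 kN.
ΣF_y = 0: L_y + 130.637 − 45 − 9.9·4.5 − 55 = 0 → L_y = 13.91 kN.
ΣF_x = 0: no horizontal applied forces, so L_x = 0.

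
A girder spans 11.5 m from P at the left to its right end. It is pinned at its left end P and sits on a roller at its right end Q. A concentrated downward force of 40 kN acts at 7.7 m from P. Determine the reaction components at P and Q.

P_x = 0, P_y = 13.22 kN, Q_y = 26.78 kN

Taking moments about P: Q_y·11.5 − 40·7.7 = 0 → Q_y = 308/11.5 = 26.7826 ≈ 26.78 kN.
ΣF_y = 0: P_y + 26.7826 − 40 = 0 → P_y = 13.22 kN.
ΣF_x = 0: no horizontal applied forces, so P_x = 0.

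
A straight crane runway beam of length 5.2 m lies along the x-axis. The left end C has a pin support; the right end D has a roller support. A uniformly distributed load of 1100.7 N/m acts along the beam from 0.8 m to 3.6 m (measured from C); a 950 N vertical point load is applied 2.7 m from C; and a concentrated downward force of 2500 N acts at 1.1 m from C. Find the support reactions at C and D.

Resultant of the distributed load: 1100.7 × 2.8 = 3081.96 N at 2.2 m from C.
ΣM about C: D_y·5.2 − (1100.7·2.8)·2.2 − 950·2.7 − 2500·1.1 = 0 → D_y = 12095.312/5.2 = 2326.02 ≈ 2326 N.
ΣF_y = 0: C_y + 2326.02 − 1100.7·2.8 − 950 − 2500 = 0 → C_y = 4206 N.
ΣF_x = 0: no horizontal applied forces, so C_x = 0.

C_x = 0, C_y = 4206 N, D_y = 2326 N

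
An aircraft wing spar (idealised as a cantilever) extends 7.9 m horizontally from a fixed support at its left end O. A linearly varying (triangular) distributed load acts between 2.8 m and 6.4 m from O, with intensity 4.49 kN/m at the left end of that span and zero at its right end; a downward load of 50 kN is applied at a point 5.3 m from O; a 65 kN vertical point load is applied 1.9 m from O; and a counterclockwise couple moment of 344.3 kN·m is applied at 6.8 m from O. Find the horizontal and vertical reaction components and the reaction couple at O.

O_x = 0, O_y = 123.1 kN, M_O = 76.53 kN·m

Resultant of the triangular load: ½ × 4.49 × 3.6 = 8.082 kN, acting at 4 m from O (one-third of the span from the peak).
ΣF_x = 0: O_x = 0.
ΣF_y = 0: O_y − ½·4.49·3.6 − 50 − 65 = 0 → O_y = 123.1 kN.
ΣM about O: M_O − (½·4.49·3.6)·4 − 50·5.3 − 65·1.9 + 344.3 = 0 → M_O = 76.53 kN·m.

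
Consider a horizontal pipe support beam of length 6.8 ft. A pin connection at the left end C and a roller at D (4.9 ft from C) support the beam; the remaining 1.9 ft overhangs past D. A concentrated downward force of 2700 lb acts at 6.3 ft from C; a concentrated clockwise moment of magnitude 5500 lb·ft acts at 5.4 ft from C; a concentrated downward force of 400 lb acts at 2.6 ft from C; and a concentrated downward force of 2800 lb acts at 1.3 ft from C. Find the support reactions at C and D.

ΣM about C: D_y·4.9 − 2700·6.3 − 5500 − 400·2.6 − 2800·1.3 = 0 → D_y = 27190/4.9 = 5548.98 ≈ 5549 lb.
ΣF_y = 0: C_y + 5548.98 − 2700 − 400 − 2800 = 0 → C_y = 351.0 lb.
ΣF_x = 0: no horizontal applied forces, so C_x = 0.

C_x = 0, C_y = 351.0 lb, D_y = 5549 lb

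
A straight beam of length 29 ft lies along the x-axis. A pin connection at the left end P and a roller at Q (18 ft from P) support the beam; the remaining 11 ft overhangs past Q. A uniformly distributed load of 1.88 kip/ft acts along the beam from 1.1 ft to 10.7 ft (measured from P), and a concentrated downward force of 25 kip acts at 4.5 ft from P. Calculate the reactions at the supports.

Resultant of the distributed load: 1.88 × 9.6 = 18.048 kip at 5.9 ft from P.
ΣM about P: Q_y·18 − (1.88·9.6)·5.9 − 25·4.5 = 0 → Q_y = 218.9832/18 = 12.1657 ≈ 12.17 kip.
ΣF_y = 0: P_y + 12.1657 − 1.88·9.6 − 25 = 0 → P_y = 30.88 kip.
ΣF_x = 0: no horizontal applied forces, so P_x = 0.

P_x = 0, P_y = 30.88 kip, Q_y = 12.17 kip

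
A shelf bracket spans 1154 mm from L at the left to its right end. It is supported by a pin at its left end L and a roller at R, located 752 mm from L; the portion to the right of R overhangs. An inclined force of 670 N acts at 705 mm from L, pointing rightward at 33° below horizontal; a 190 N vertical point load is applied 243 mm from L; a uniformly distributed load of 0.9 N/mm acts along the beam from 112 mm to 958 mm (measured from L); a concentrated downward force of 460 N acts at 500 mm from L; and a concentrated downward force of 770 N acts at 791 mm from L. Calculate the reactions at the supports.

Resultant of the distributed load: 0.9 × 846 = 761.4 N at 535 mm from L.
ΣM about L: R_y·752 − 670·sin33°·705 − 190·243 − (0.9·846)·535 − 460·500 − 770·791 = 0 → R_y = 1549850/752 = 2060.97 ≈ 2061 N.
ΣF_y = 0: L_y + 2060.97 − 670·sin33° − 190 − 0.9·846 − 460 − 770 = 0 → L_y = 485.3 N.
ΣF_x = 0: L_x + 670·cos33° = 0 → L_x = -561.9 N.

L_x = -561.9 N, L_y = 485.3 N, R_y = 2061 N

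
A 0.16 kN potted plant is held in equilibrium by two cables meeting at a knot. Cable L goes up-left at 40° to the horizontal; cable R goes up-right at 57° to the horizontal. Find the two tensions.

ΣF_x = 0: −T_L·cos40° + T_R·cos57° = 0 → T_R = 1.40652·T_L.
ΣF_y = 0: T_L·sin40° + T_R·sin57° = 0.16.
Substitute: T_L·(0.642788 + 1.40652·0.838671) = 0.16 → T_L = 0.0877965 ≈ 0.08780 kN.
Then T_R = 1.40652 × 0.0877965 = 0.1235 kN.

T_L = 0.08780 kN, T_R = 0.1235 kN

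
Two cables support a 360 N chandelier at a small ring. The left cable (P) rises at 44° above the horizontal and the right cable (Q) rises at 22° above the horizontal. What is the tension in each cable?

ΣF_x = 0: −T_P·cos44° + T_Q·cos22° = 0 → T_Q = 0.775833·T_P.
ΣF_y = 0: T_P·sin44° + T_Q·sin22° = 360.
Substitute: T_P·(0.694658 + 0.775833·0.374607) = 360 → T_P = 365.374 ≈ 365.4 N.
Then T_Q = 0.775833 × 365.374 = 283.5 N.

T_P = 365.4 N, T_Q = 283.5 N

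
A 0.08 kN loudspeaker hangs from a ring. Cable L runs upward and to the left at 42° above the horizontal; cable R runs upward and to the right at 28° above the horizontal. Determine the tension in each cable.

ΣF_x = 0: −T_L·cos42° + T_R·cos28° = 0 → T_R = 0.841664·T_L.
ΣF_y = 0: T_L·sin42° + T_R·sin28° = 0.08.
Substitute: T_L·(0.669131 + 0.841664·0.469472) = 0.08 → T_L = 0.075169 ≈ 0.07517 kN.
Then T_R = 0.841664 × 0.075169 = 0.06327 kN.

T_L = 0.07517 kN, T_R = 0.06327 kN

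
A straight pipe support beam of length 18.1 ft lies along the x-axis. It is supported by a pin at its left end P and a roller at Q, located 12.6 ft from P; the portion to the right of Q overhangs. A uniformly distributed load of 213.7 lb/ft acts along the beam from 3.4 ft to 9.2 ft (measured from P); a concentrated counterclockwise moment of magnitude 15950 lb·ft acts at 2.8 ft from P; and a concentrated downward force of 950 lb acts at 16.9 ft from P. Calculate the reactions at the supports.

Resultant of the distributed load: 213.7 × 5.8 = 1239.46 lb at 6.3 ft from P.
ΣM about P: Q_y·12.6 − (213.7·5.8)·6.3 + 15950 − 950·16.9 = 0 → Q_y = 7913.598/12.6 = 628.063 ≈ 628.1 lb.
ΣF_y = 0: P_y + 628.063 − 213.7·5.8 − 950 = 0 → P_y = 1561 lb.
ΣF_x = 0: no horizontal applied forces, so P_x = 0.

P_x = 0, P_y = 1561 lb, Q_y = 628.1 lb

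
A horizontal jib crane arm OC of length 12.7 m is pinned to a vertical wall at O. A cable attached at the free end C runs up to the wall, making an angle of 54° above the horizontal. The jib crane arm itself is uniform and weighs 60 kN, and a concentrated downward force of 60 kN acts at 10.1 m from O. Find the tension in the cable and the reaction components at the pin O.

T = 96.06 kN, O_x = 56.46 kN, O_y = 42.28 kN

ΣM about O: T·sin54°·12.7 − 60·6.35 − 60·10.1 = 0 → T = 987/(12.7·0.809017) = 96.0629 ≈ 96.06 kN.
ΣF_x = 0: O_x − T·cos54° = 0 → O_x = 96.0629 × 0.587785 = 56.46 kN.
ΣF_y = 0: O_y + T·sin54° − 60 − 60 = 0 → O_y = 120 − 96.0629 × 0.809017 = 42.28 kN.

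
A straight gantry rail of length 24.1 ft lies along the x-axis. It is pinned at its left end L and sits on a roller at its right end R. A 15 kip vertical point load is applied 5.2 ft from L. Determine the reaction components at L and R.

ΣM about L: R_y·24.1 − 15·5.2 = 0 → R_y = 78/24.1 = 3.23651 ≈ 3.237 kip.
ΣF_y = 0: L_y + 3.23651 − 15 = 0 → L_y = 11.76 kip.
ΣF_x = 0: no horizontal applied forces, so L_x = 0.

L_x = 0, L_y = 11.76 kip, R_y = 3.237 kip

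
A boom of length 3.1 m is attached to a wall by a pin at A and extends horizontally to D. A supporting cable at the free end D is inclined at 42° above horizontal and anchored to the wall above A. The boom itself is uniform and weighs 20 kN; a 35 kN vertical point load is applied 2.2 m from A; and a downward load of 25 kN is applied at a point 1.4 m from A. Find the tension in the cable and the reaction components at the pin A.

T = 68.94 kN, A_x = 51.23 kN, A_y = 33.87 kN

ΣM about A: T·sin42°·3.1 − 20·1.55 − 35·2.2 − 25·1.4 = 0 → T = 143/(3.1·0.669131) = 68.9387 ≈ 68.94 kN.
ΣF_x = 0: A_x − T·cos42° = 0 → A_x = 68.9387 × 0.743145 = 51.23 kN.
ΣF_y = 0: A_y + T·sin42° − 20 − 35 − 25 = 0 → A_y = 80 − 68.9387 × 0.669131 = 33.87 kN.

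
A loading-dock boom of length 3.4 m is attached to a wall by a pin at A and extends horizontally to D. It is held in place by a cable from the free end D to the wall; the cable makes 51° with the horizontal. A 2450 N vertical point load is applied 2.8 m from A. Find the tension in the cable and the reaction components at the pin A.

ΣM about A: T·sin51°·3.4 − 2450·2.8 = 0 → T = 6860/(3.4·0.777146) = 2596.23 ≈ 2596 N.
ΣF_x = 0: A_x − T·cos51° = 0 → A_x = 2596.23 × 0.62932 = 1634 N.
ΣF_y = 0: A_y + T·sin51° − 2450 = 0 → A_y = 2450 − 2596.23 × 0.777146 = 432.4 N.

T = 2596 N, A_x = 1634 N, A_y = 432.4 N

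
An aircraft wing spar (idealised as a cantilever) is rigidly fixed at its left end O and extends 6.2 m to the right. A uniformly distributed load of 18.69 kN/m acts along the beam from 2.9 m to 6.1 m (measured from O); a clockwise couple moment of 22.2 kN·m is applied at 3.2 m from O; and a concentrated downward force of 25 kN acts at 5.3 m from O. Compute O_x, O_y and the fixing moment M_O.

O_x = 0, O_y = 84.81 kN, M_O = 423.8 kN·m

Resultant of the distributed load: 18.69 × 3.2 = 59.808 kN at 4.5 m from O.
ΣF_x = 0: O_x = 0.
ΣF_y = 0: O_y − 18.69·3.2 − 25 = 0 → O_y = 84.81 kN.
ΣM about O: M_O − (18.69·3.2)·4.5 − 22.2 − 25·5.3 = 0 → M_O = 423.8 kN·m.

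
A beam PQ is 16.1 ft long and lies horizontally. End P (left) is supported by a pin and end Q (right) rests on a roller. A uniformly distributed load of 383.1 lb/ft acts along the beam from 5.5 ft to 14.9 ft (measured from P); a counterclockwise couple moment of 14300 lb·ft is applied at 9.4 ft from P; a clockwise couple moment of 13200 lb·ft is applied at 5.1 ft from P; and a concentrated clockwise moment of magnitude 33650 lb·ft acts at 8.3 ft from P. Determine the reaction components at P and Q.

Resultant of the distributed load: 383.1 × 9.4 = 3601.14 lb at 10.2 ft from P.
ΣM about P: Q_y·16.1 − (383.1·9.4)·10.2 + 14300 − 13200 − 33650 = 0 → Q_y = 69281.628/16.1 = 4303.21 ≈ 4303 lb.
ΣF_y = 0: P_y + 4303.21 − 383.1·9.4 = 0 → P_y = -702.1 lb.
ΣF_x = 0: no horizontal applied forces, so P_x = 0.

P_x = 0, P_y = -702.1 lb, Q_y = 4303 lb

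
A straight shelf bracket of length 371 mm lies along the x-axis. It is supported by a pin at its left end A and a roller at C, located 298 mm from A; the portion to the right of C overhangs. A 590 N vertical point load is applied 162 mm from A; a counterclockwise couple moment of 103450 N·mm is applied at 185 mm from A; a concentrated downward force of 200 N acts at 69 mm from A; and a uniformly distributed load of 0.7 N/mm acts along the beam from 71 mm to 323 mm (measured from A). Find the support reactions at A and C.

Resultant of the distributed load: 0.7 × 252 = 176.4 N at 197 mm from A.
Taking moments about A: C_y·298 − 590·162 + 103450 − 200·69 − (0.7·252)·197 = 0 → C_y = 40680.8/298 = 136.513 ≈ 136.5 N.
ΣF_y = 0: A_y + 136.513 − 590 − 200 − 0.7·252 = 0 → A_y = 829.9 N.
ΣF_x = 0: no horizontal applied forces, so A_x = 0.

A_x = 0, A_y = 829.9 N, C_y = 136.5 N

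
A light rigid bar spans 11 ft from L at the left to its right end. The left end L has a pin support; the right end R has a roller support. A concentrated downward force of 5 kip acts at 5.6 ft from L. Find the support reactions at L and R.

L_x = 0, L_y = 2.455 kip, R_y = 2.545 kip

Taking moments about L: R_y·11 − 5·5.6 = 0 → R_y = 28/11 = 2.54545 ≈ 2.545 kip.
ΣF_y = 0: L_y + 2.54545 − 5 = 0 → L_y = 2.455 kip.
ΣF_x = 0: no horizontal applied forces, so L_x = 0.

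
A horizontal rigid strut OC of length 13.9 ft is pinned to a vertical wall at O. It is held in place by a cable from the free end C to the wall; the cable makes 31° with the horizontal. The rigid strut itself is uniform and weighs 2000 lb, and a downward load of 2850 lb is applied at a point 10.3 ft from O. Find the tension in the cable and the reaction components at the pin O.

ΣM about O: T·sin31°·13.9 − 2000·6.95 − 2850·10.3 = 0 → T = 43255/(13.9·0.515038) = 6042.02 ≈ 6042 lb.
ΣF_x = 0: O_x − T·cos31° = 0 → O_x = 6042.02 × 0.857167 = 5179 lb.
ΣF_y = 0: O_y + T·sin31° − 2000 − 2850 = 0 → O_y = 4850 − 6042.02 × 0.515038 = 1738 lb.

T = 6042 lb, O_x = 5179 lb, O_y = 1738 lb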